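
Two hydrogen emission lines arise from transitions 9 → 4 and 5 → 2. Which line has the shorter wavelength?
5 → 2

Calculate the energy for each transition:

Transition 9 → 4:
ΔE₁ = |E_4 - E_9| = |-13.6057/4² - (-13.6057/9²)|
ΔE₁ = |-0.8503562500 - (-0.1679716049)| = 0.6823846 eV

Transition 5 → 2:
ΔE₂ = |E_2 - E_5| = |-13.6057/2² - (-13.6057/5²)|
ΔE₂ = |-3.4014250000 - (-0.5442280000)| = 2.8571970 eV

Since 2.8571970 eV > 0.6823846 eV, the transition 5 → 2 emits the more energetic photon.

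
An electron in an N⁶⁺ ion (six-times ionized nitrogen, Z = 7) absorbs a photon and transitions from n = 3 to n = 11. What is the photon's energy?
68.566 eV

The energy levels of a hydrogen-like atom are E_n = -13.6057 Z² eV / n².

Energy at n = 3: E_3 = -13.6057 × 7² / 3² = -74.075478 eV
Energy at n = 11: E_11 = -13.6057 × 7² / 11² = -5.509746 eV

The excitation energy is the difference:
ΔE = E_11 - E_3
ΔE = -5.509746 - (-74.075478)
ΔE = 68.566 eV

Since this is positive, energy must be absorbed (photon absorption).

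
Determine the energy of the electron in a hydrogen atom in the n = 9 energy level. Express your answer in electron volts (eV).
-0.17 eV

The energy levels of a hydrogen-like atom are given by:
E_n = -13.6057 eV / n²

For n = 9:
E_9 = -13.6057 eV / 9²
E_9 = -13.6057 eV / 81
E_9 = -0.17 eV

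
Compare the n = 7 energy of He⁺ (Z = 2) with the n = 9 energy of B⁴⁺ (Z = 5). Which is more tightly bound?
B⁴⁺ at n = 9 (E = -4.199290 eV)

Using E_n = -13.6057 Z² / n² eV:

He⁺ (Z = 2) at n = 7:
E = -13.6057 × 2² / 7² = -13.6057 × 4 / 49 = -1.110669388 eV

B⁴⁺ (Z = 5) at n = 9:
E = -13.6057 × 5² / 9² = -13.6057 × 25 / 81 = -4.199290123 eV

Since -4.199290123 eV < -1.110669388 eV,
B⁴⁺ at n = 9 is more tightly bound (requires more energy to ionize).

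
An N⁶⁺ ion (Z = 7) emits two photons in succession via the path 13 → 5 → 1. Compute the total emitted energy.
662.734452 eV

The energy levels of N⁶⁺ are E_n = -13.6057 × 7² / n² eV.

First transition (13 → 5):
ΔE₁ = |E_5 - E_13|
ΔE₁ = |-26.667172000000 - (-3.944847928994)| = 22.722324071 eV

Second transition (5 → 1):
ΔE₂ = |E_1 - E_5|
ΔE₂ = |-666.679300000000 - (-26.667172000000)| = 640.012128000 eV

Total energy released:
E_total = ΔE₁ + ΔE₂ = 22.722324071 + 640.012128000 = 662.734452 eV

Note: This equals the direct transition 13 → 1: 662.734452 eV ✓
Energy is conserved regardless of the path taken.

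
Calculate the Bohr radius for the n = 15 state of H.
11.9065 nm (or 119.0648 Å)

The Bohr radius formula is:
r_n = n² a₀ / Z

where a₀ = 0.0529177 nm is the Bohr radius.

For H (Z = 1) at n = 15:
r_15 = 15² × 0.0529177 nm / 1
r_15 = 225 × 0.0529177 nm / 1
r_15 = 11.90648 nm / 1
r_15 = 11.9065 nm

The electron orbits at approximately 11.9065 nm from the nucleus.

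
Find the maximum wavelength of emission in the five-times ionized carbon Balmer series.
18.22530 nm

The longest wavelength corresponds to the smallest energy transition in the series.
The Balmer series has all transitions ending at n_f = 2.

For C⁵⁺ (Z = 6), the first line (α-line) is the jump from n = 3 to n = 2:
E_3 = -13.6057 × 6² / 3² = -54.4228000 eV
E_2 = -13.6057 × 6² / 2² = -122.4513000 eV
ΔE = E_3 - E_2 = 68.0285000 eV

λ = hc/E = 1239.84 eV·nm / 68.0285000 eV
λ = 18.22530 nm

This is the α-line of the Balmer series in C⁵⁺.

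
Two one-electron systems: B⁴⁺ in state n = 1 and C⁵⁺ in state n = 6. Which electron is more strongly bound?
B⁴⁺ at n = 1 (E = -340.1425 eV)

Using E_n = -13.6057 Z² / n² eV:

B⁴⁺ (Z = 5) at n = 1:
E = -13.6057 × 5² / 1² = -13.6057 × 25 / 1 = -340.1425000 eV

C⁵⁺ (Z = 6) at n = 6:
E = -13.6057 × 6² / 6² = -13.6057 × 36 / 36 = -13.6057000 eV

Since -340.1425000 eV < -13.6057000 eV,
B⁴⁺ at n = 1 is more tightly bound (requires more energy to ionize).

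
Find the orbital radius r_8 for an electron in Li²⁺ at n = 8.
1.1289 nm (or 11.2891 Å)

The Bohr radius formula is:
r_n = n² a₀ / Z

where a₀ = 0.0529177 nm is the Bohr radius.

For Li²⁺ (Z = 3) at n = 8:
r_8 = 8² × 0.0529177 nm / 3
r_8 = 64 × 0.0529177 nm / 3
r_8 = 3.38673 nm / 3
r_8 = 1.1289 nm

The electron orbits at approximately 1.1289 nm from the nucleus.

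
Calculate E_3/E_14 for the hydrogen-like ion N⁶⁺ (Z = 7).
21.778

Using E_n = -13.6057 Z² / n² eV with Z = 7:

E_3 = -13.6057 × 7² / 3² = -666.6793 / 9 = -74.075477778 eV
E_14 = -13.6057 × 7² / 14² = -666.6793 / 196 = -3.401425000 eV

The ratio is:
E_3/E_14 = (-74.075477778) / (-3.401425000)
E_3/E_14 = (-666.6793/9) / (-666.6793/196)
E_3/E_14 = 196/9
E_3/E_14 = 21.778
(Note: the Z² factors cancel in the ratio.)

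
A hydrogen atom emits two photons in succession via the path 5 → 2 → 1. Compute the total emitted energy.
13.061 eV

The energy levels of hydrogen are E_n = -13.6057 / n² eV.

First transition (5 → 2):
ΔE₁ = |E_2 - E_5|
ΔE₁ = |-3.401425000 - (-0.544228000)| = 2.857197 eV

Second transition (2 → 1):
ΔE₂ = |E_1 - E_2|
ΔE₂ = |-13.605700000 - (-3.401425000)| = 10.204275 eV

Total energy released:
E_total = ΔE₁ + ΔE₂ = 2.857197 + 10.204275 = 13.061 eV

Note: This equals the direct transition 5 → 1: 13.061 eV ✓
Energy is conserved regardless of the path taken.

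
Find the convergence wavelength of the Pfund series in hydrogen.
2278.16283 nm

The series limit corresponds to the transition from n = ∞ to n = 5.
This is the highest energy (shortest wavelength) transition in the Pfund series.

E_∞ = 0 eV
E_5 = -13.6057 / 5² = -0.54422800000 eV

Energy at series limit:
ΔE = E_∞ - E_5 = 0 - (-0.54422800000) = 0.54422800000 eV
λ = hc/E = 1239.84 eV·nm / 0.54422800000 eV = 2278.16283 nm

This energy equals the ionization energy from the n = 5 state of hydrogen.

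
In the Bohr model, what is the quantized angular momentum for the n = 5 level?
5.27286e-34 J·s (or 5ℏ)

In the Bohr model, angular momentum is quantized:
L = nℏ

where ℏ = h/(2π) = 1.0545718e-34 J·s

For n = 5:
L = 5 × 1.0545718e-34 J·s
L = 5.27286e-34 J·s

This can also be written as L = 5ℏ.
The angular momentum is an integer multiple of the reduced Planck constant.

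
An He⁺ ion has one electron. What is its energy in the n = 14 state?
-0.277667 eV

For hydrogen-like ions, the energy levels scale with Z²:
E_n = -13.6057 Z² / n² eV

For He⁺ (Z = 2) at n = 14:
E_14 = -13.6057 × 2² / 14²
E_14 = -13.6057 × 4 / 196
E_14 = -54.4228 / 196
E_14 = -0.277667 eV

The energy is 4 times more negative than hydrogen at the same n due to the stronger nuclear charge.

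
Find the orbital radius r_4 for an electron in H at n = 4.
0.84668 nm (or 8.46684 Å)

The Bohr radius formula is:
r_n = n² a₀ / Z

where a₀ = 0.05291772 nm is the Bohr radius.

For H (Z = 1) at n = 4:
r_4 = 4² × 0.05291772 nm / 1
r_4 = 16 × 0.05291772 nm / 1
r_4 = 0.846684 nm / 1
r_4 = 0.84668 nm

The electron orbits at approximately 0.84668 nm from the nucleus.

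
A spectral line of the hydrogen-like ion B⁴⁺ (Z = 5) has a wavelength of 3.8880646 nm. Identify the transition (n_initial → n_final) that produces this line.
n = 4 → n = 1

First, find the photon energy from the wavelength (hc = 1239.84 eV·nm):
E = hc/λ = 1239.84 eV·nm / 3.8880646 nm = 318.88359 eV

The energy levels of B⁴⁺ satisfy E_n = -13.6057 × 5² / n² eV, so an emission n_i → n_f releases
ΔE = 13.6057 × 5² × (1/n_f² − 1/n_i²) eV.

Setting ΔE equal to the photon energy:
1/n_f² − 1/n_i² = 318.88359 / (13.6057 × 5²) = 0.93749999

Since 1/n_i² must be positive, we need 1/n_f² > 0.93749999, i.e. n_f ≤ 1. For each allowed n_f, solve n_i = (1/n_f² − 0.93749999)^(−1/2) and check whether it is a whole number:
  n_f = 1: 1/n_i² = 1.00000000 − 0.93749999 = 0.06250001 → n_i = 4.000  → integer, n_i = 4 ✓

Only n_f = 1 gives an integer upper level, n_i = 4.

The transition is from n = 4 to n = 1 (emission).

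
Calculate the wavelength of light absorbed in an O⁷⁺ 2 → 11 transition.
5.890122 nm

First, find the transition energy using E_n = -13.6057 Z² / n² eV:
E_2 = -13.6057 × 8² / 2² = -217.69120000 eV
E_11 = -13.6057 × 8² / 11² = -7.19640331 eV

Photon energy: |ΔE| = |E_11 - E_2| = 210.49479669 eV

Convert to wavelength using E = hc/λ with hc = 1239.84 eV·nm:
λ = hc/E = 1239.84 eV·nm / 210.49479669 eV
λ = 5.890122 nm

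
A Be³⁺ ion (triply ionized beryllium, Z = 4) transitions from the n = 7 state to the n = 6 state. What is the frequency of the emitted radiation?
3.87918e+14 Hz

First, find the transition energy:
E_7 = -13.6057 × 4² / 7² = -4.44267755 eV
E_6 = -13.6057 × 4² / 6² = -6.04697778 eV
|ΔE| = |E_6 - E_7| = 1.60430023 eV

Convert to Joules: E = 1.60430023 eV × (1.602177 × 10⁻¹⁹ J/eV) = 2.5703729e-19 J

Using E = hf:
f = E/h = 2.5703729e-19 J / (6.62607 × 10⁻³⁴ J·s)
f = 3.87918e+14 Hz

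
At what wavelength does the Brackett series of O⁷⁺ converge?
22.78163 nm

The series limit corresponds to the transition from n = ∞ to n = 4.
This is the highest energy (shortest wavelength) transition in the Brackett series.

E_∞ = 0 eV
E_4 = -13.6057 × 8² / 4² = -54.4228000 eV

Energy at series limit:
ΔE = E_∞ - E_4 = 0 - (-54.4228000) = 54.4228000 eV
λ = hc/E = 1239.84 eV·nm / 54.4228000 eV = 22.78163 nm

This energy equals the ionization energy from the n = 4 state of O⁷⁺.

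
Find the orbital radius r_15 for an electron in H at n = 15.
11.9065 nm (or 119.0648 Å)

The Bohr radius formula is:
r_n = n² a₀ / Z

where a₀ = 0.0529177 nm is the Bohr radius.

For H (Z = 1) at n = 15:
r_15 = 15² × 0.0529177 nm / 1
r_15 = 225 × 0.0529177 nm / 1
r_15 = 11.90648 nm / 1
r_15 = 11.9065 nm

The electron orbits at approximately 11.9065 nm from the nucleus.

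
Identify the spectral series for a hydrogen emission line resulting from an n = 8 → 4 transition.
Brackett series

The spectral series in hydrogen are named based on the final (lower) energy level:
- Lyman series: n_final = 1 (ultraviolet)
- Balmer series: n_final = 2 (visible/near-UV)
- Paschen series: n_final = 3 (infrared)
- Brackett series: n_final = 4 (infrared)
- Pfund series: n_final = 5 (far infrared)

Since this transition ends at n = 4, it belongs to the Brackett series.

For reference, this 8 → 4 line has photon energy
ΔE = 13.6057 eV × (1/4² - 1/8²) = 0.6377671875 eV,
corresponding to wavelength λ = hc/ΔE = 1239.84 eV·nm / 0.6377671875 eV = 1944.0323 nm in the infrared region.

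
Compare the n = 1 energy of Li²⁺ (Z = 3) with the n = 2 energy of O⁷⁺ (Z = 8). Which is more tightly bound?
O⁷⁺ at n = 2 (E = -217.691200 eV)

Using E_n = -13.6057 Z² / n² eV:

Li²⁺ (Z = 3) at n = 1:
E = -13.6057 × 3² / 1² = -13.6057 × 9 / 1 = -122.451300000 eV

O⁷⁺ (Z = 8) at n = 2:
E = -13.6057 × 8² / 2² = -13.6057 × 64 / 4 = -217.691200000 eV

Since -217.691200000 eV < -122.451300000 eV,
O⁷⁺ at n = 2 is more tightly bound (requires more energy to ionize).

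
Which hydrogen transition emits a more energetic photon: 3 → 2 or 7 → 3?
3 → 2

Calculate the energy for each transition:

Transition 3 → 2:
ΔE₁ = |E_2 - E_3| = |-13.6057/2² - (-13.6057/3²)|
ΔE₁ = |-3.4014250000 - (-1.5117444444)| = 1.8896806 eV

Transition 7 → 3:
ΔE₂ = |E_3 - E_7| = |-13.6057/3² - (-13.6057/7²)|
ΔE₂ = |-1.5117444444 - (-0.2776673469)| = 1.2340771 eV

Since 1.8896806 eV > 1.2340771 eV, the transition 3 → 2 emits the more energetic photon.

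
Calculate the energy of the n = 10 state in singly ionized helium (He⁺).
-0.5442 eV

For hydrogen-like ions, the energy levels scale with Z²:
E_n = -13.6057 Z² / n² eV

For He⁺ (Z = 2) at n = 10:
E_10 = -13.6057 × 2² / 10²
E_10 = -13.6057 × 4 / 100
E_10 = -54.4228 / 100
E_10 = -0.5442 eV

The energy is 4 times more negative than hydrogen at the same n due to the stronger nuclear charge.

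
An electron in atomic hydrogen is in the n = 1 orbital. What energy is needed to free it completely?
13.605700 eV

The ionization energy is the energy needed to remove the electron completely (n → ∞).

For hydrogen, E_n = -13.6057 eV / n².

At n = 1: E_1 = -13.6057 / 1² = -13.605700000 eV
At n = ∞: E_∞ = 0 eV

Ionization energy = E_∞ - E_1 = 0 - (-13.605700000) = 13.605700000 eV
Ionization energy ≈ 13.605700 eV

This is also called the binding energy of the electron in state n = 1.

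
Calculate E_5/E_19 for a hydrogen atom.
14.44

Using E_n = -13.6057 Z² / n² eV with Z = 1:

E_5 = -13.6057 / 5² = -13.6057 / 25 = -0.54422800 eV
E_19 = -13.6057 / 19² = -13.6057 / 361 = -0.03768892 eV

The ratio is:
E_5/E_19 = (-0.54422800) / (-0.03768892)
E_5/E_19 = (-13.6057/25) / (-13.6057/361)
E_5/E_19 = 361/25
E_5/E_19 = 14.44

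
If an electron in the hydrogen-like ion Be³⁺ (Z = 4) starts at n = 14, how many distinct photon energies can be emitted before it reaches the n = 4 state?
55

The electron can occupy levels n = 4, 5, ..., 14 during de-excitation — that is m = 14 - 4 + 1 = 11 distinct levels.

The number of distinct spectral lines equals the number of ways to choose 2 of these m levels (each pair gives one possible emission transition):

Number of lines = m(m-1)/2 = 11×10/2 = 55

These correspond to all possible transitions between the 11 levels:
14 → 13, 14 → 12, 14 → 11, 14 → 10, 14 → 9, 14 → 8, 14 → 7, 14 → 6...

Each transition produces a photon with a unique energy (and thus wavelength). This count does not depend on Z.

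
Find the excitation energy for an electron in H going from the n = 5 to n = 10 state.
0.41 eV

The energy levels of a hydrogen-like atom are E_n = -13.6057 eV / n².

Energy at n = 5: E_5 = -13.6057 / 5² = -0.54423 eV
Energy at n = 10: E_10 = -13.6057 / 10² = -0.13606 eV

The excitation energy is the difference:
ΔE = E_10 - E_5
ΔE = -0.13606 - (-0.54423)
ΔE = 0.41 eV

Since this is positive, energy must be absorbed (photon absorption).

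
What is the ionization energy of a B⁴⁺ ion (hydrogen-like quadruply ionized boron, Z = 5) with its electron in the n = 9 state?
4.20 eV

The ionization energy is the energy needed to remove the electron completely (n → ∞).

For a hydrogen-like ion with Z = 5, E_n = -13.6057 Z² / n² eV.

At n = 9: E_9 = -13.6057 × 5² / 9² = -4.19929 eV
At n = ∞: E_∞ = 0 eV

Ionization energy = E_∞ - E_9 = 0 - (-4.19929) = 4.19929 eV
Ionization energy ≈ 4.20 eV

This is also called the binding energy of the electron in state n = 9.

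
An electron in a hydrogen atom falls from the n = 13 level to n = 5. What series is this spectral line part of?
Pfund series

The spectral series in hydrogen are named based on the final (lower) energy level:
- Lyman series: n_final = 1 (ultraviolet)
- Balmer series: n_final = 2 (visible/near-UV)
- Paschen series: n_final = 3 (infrared)
- Brackett series: n_final = 4 (infrared)
- Pfund series: n_final = 5 (far infrared)

Since this transition ends at n = 5, it belongs to the Pfund series.

For reference, this 13 → 5 line has photon energy
ΔE = 13.6057 eV × (1/5² - 1/13²) = 0.46372089941 eV,
corresponding to wavelength λ = hc/ΔE = 1239.84 eV·nm / 0.46372089941 eV = 2673.67721 nm in the far infrared region.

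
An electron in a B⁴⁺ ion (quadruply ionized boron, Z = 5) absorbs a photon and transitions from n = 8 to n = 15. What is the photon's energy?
3.802982 eV

The energy levels of a hydrogen-like atom are E_n = -13.6057 Z² eV / n².

Energy at n = 8: E_8 = -13.6057 × 5² / 8² = -5.314726563 eV
Energy at n = 15: E_15 = -13.6057 × 5² / 15² = -1.511744444 eV

The excitation energy is the difference:
ΔE = E_15 - E_8
ΔE = -1.511744444 - (-5.314726563)
ΔE = 3.802982 eV

Since this is positive, energy must be absorbed (photon absorption).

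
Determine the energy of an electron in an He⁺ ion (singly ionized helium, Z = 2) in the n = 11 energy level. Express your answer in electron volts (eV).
-0.4498 eV

The energy levels of a hydrogen-like atom are given by:
E_n = -13.6057 Z² / n² eV  (with Z = 2 for He⁺)

For n = 11:
E_11 = -13.6057 × 2² / 11²
E_11 = -13.6057 × 4 / 121
E_11 = -0.4498 eV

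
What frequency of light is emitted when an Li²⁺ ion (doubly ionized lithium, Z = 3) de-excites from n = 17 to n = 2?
7.2997e+15 Hz

First, find the transition energy:
E_17 = -13.6057 × 3² / 17² = -0.423707 eV
E_2 = -13.6057 × 3² / 2² = -30.612825 eV
|ΔE| = |E_2 - E_17| = 30.189118 eV

Convert to Joules: E = 30.189118 eV × (1.602177 × 10⁻¹⁹ J/eV) = 4.836831e-18 J

Using E = hf:
f = E/h = 4.836831e-18 J / (6.62607 × 10⁻³⁴ J·s)
f = 7.2997e+15 Hz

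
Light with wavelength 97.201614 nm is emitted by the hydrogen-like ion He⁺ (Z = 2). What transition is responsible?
n = 8 → n = 2

First, find the photon energy from the wavelength (hc = 1239.84 eV·nm):
E = hc/λ = 1239.84 eV·nm / 97.201614 nm = 12.755344 eV

The energy levels of He⁺ satisfy E_n = -13.6057 × 2² / n² eV, so an emission n_i → n_f releases
ΔE = 13.6057 × 2² × (1/n_f² − 1/n_i²) eV.

Setting ΔE equal to the photon energy:
1/n_f² − 1/n_i² = 12.755344 / (13.6057 × 2²) = 0.23437500

Since 1/n_i² must be positive, we need 1/n_f² > 0.23437500, i.e. n_f ≤ 2. For each allowed n_f, solve n_i = (1/n_f² − 0.23437500)^(−1/2) and check whether it is a whole number:
  n_f = 1: 1/n_i² = 1.00000000 − 0.23437500 = 0.76562500 → n_i = 1.143  (not an integer) ✗
  n_f = 2: 1/n_i² = 0.25000000 − 0.23437500 = 0.01562500 → n_i = 8.000  → integer, n_i = 8 ✓

Only n_f = 2 gives an integer upper level, n_i = 8.

The transition is from n = 8 to n = 2 (emission).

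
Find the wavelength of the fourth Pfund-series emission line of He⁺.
823.799952 nm

The lines of a series are numbered from the longest wavelength (smallest ΔE) outward; the fourth line is the transition from n = n_f + 4 to n_f.
The Pfund series has all transitions ending at n_f = 5.

For He⁺ (Z = 2), the fourth line (δ-line) is the jump from n = 9 to n = 5:
E_9 = -13.6057 × 2² / 9² = -0.6718864198 eV
E_5 = -13.6057 × 2² / 5² = -2.1769120000 eV
ΔE = E_9 - E_5 = 1.5050255802 eV

λ = hc/E = 1239.84 eV·nm / 1.5050255802 eV
λ = 823.799952 nm

This is the δ-line of the Pfund series in He⁺.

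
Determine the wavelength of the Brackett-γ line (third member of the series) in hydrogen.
2164.9450 nm

The lines of a series are numbered from the longest wavelength (smallest ΔE) outward; the third line is the transition from n = n_f + 3 to n_f.
The Brackett series has all transitions ending at n_f = 4.

For H, the third line (γ-line) is the jump from n = 7 to n = 4:
E_7 = -13.6057 / 7² = -0.2776673469 eV
E_4 = -13.6057 / 4² = -0.8503562500 eV
ΔE = E_7 - E_4 = 0.5726889031 eV

λ = hc/E = 1239.84 eV·nm / 0.5726889031 eV
λ = 2164.9450 nm

This is the γ-line of the Brackett series in H.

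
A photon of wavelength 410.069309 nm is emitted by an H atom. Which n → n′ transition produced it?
n = 6 → n = 2

First, find the photon energy from the wavelength (hc = 1239.84 eV·nm):
E = hc/λ = 1239.84 eV·nm / 410.069309 nm = 3.0234889 eV

The energy levels of hydrogen satisfy E_n = -13.6057 / n² eV, so an emission n_i → n_f releases
ΔE = 13.6057 × (1/n_f² − 1/n_i²) eV.

Setting ΔE equal to the photon energy:
1/n_f² − 1/n_i² = 3.0234889 / 13.6057 = 0.22222222

Since 1/n_i² must be positive, we need 1/n_f² > 0.22222222, i.e. n_f ≤ 2. For each allowed n_f, solve n_i = (1/n_f² − 0.22222222)^(−1/2) and check whether it is a whole number:
  n_f = 1: 1/n_i² = 1.00000000 − 0.22222222 = 0.77777778 → n_i = 1.134  (not an integer) ✗
  n_f = 2: 1/n_i² = 0.25000000 − 0.22222222 = 0.02777778 → n_i = 6.000  → integer, n_i = 6 ✓

Only n_f = 2 gives an integer upper level, n_i = 6.

The transition is from n = 6 to n = 2 (emission).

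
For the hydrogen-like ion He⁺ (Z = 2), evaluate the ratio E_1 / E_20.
400.00000

Using E_n = -13.6057 Z² / n² eV with Z = 2:

E_1 = -13.6057 × 2² / 1² = -54.4228 / 1 = -54.42280000000 eV
E_20 = -13.6057 × 2² / 20² = -54.4228 / 400 = -0.13605700000 eV

The ratio is:
E_1/E_20 = (-54.42280000000) / (-0.13605700000)
E_1/E_20 = (-54.4228/1) / (-54.4228/400)
E_1/E_20 = 400/1
E_1/E_20 = 400.00000
(Note: the Z² factors cancel in the ratio.)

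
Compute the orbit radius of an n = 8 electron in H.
3.3867 nm (or 33.8673 Å)

The Bohr radius formula is:
r_n = n² a₀ / Z

where a₀ = 0.0529177 nm is the Bohr radius.

For H (Z = 1) at n = 8:
r_8 = 8² × 0.0529177 nm / 1
r_8 = 64 × 0.0529177 nm / 1
r_8 = 3.38673 nm / 1
r_8 = 3.3867 nm

The electron orbits at approximately 3.3867 nm from the nucleus.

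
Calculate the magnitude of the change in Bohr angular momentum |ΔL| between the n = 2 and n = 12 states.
1.05457e-33 J·s (or 10ℏ)

In the Bohr model, L_n = nℏ where ℏ = 1.0545718e-34 J·s.

L_12 = 12ℏ = 1.2654862e-33 J·s
L_2 = 2ℏ = 2.1091436e-34 J·s

ΔL = L_12 - L_2 = (12 - 2)ℏ = 10ℏ
ΔL = 10 × 1.0545718e-34 J·s = 1.05457e-33 J·s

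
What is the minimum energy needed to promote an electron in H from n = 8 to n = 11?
0.1001 eV

The energy levels of a hydrogen-like atom are E_n = -13.6057 eV / n².

Energy at n = 8: E_8 = -13.6057 / 8² = -0.2125891 eV
Energy at n = 11: E_11 = -13.6057 / 11² = -0.1124438 eV

The excitation energy is the difference:
ΔE = E_11 - E_8
ΔE = -0.1124438 - (-0.2125891)
ΔE = 0.1001 eV

Since this is positive, energy must be absorbed (photon absorption).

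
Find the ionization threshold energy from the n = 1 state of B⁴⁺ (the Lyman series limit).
340.142500 eV

The series limit corresponds to the transition from n = ∞ to n = 1.
This is the highest energy (shortest wavelength) transition in the Lyman series.

E_∞ = 0 eV
E_1 = -13.6057 × 5² / 1² = -340.142500 eV

Energy at series limit:
ΔE = E_∞ - E_1 = 0 - (-340.142500) = 340.142500 eV

This energy equals the ionization energy from the n = 1 state of B⁴⁺.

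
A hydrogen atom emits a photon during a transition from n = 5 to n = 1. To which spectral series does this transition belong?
Lyman series

The spectral series in hydrogen are named based on the final (lower) energy level:
- Lyman series: n_final = 1 (ultraviolet)
- Balmer series: n_final = 2 (visible/near-UV)
- Paschen series: n_final = 3 (infrared)
- Brackett series: n_final = 4 (infrared)
- Pfund series: n_final = 5 (far infrared)

Since this transition ends at n = 1, it belongs to the Lyman series.

For reference, this 5 → 1 line has photon energy
ΔE = 13.6057 eV × (1/1² - 1/5²) = 13.061472 eV,
corresponding to wavelength λ = hc/ΔE = 1239.84 eV·nm / 13.061472 eV = 94.9235 nm in the ultraviolet region.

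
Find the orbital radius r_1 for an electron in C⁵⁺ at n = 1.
0.0088 nm (or 0.0882 Å)

The Bohr radius formula is:
r_n = n² a₀ / Z

where a₀ = 0.0529177 nm is the Bohr radius.

For C⁵⁺ (Z = 6) at n = 1:
r_1 = 1² × 0.0529177 nm / 6
r_1 = 1 × 0.0529177 nm / 6
r_1 = 0.05292 nm / 6
r_1 = 0.0088 nm

The electron orbits at approximately 0.0088 nm from the nucleus.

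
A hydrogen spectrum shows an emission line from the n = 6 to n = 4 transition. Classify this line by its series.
Brackett series

The spectral series in hydrogen are named based on the final (lower) energy level:
- Lyman series: n_final = 1 (ultraviolet)
- Balmer series: n_final = 2 (visible/near-UV)
- Paschen series: n_final = 3 (infrared)
- Brackett series: n_final = 4 (infrared)
- Pfund series: n_final = 5 (far infrared)

Since this transition ends at n = 4, it belongs to the Brackett series.

For reference, this 6 → 4 line has photon energy
ΔE = 13.6057 eV × (1/4² - 1/6²) = 0.47242014 eV,
corresponding to wavelength λ = hc/ΔE = 1239.84 eV·nm / 0.47242014 eV = 2624.44 nm in the infrared region.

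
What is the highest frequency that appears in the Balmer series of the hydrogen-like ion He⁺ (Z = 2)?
3.28984e+15 Hz

The series limit corresponds to the transition from n = ∞ to n = 2.
This is the highest energy (shortest wavelength) transition in the Balmer series.

E_∞ = 0 eV
E_2 = -13.6057 × 2² / 2² = -13.6057000 eV

Energy at series limit:
ΔE = E_∞ - E_2 = 0 - (-13.6057000) = 13.6057000 eV
E = 13.6057000 eV × (1.602177 × 10⁻¹⁹ J/eV) = 2.1798740e-18 J
f = E/h = 2.1798740e-18 J / (6.62607 × 10⁻³⁴ J·s) = 3.28984e+15 Hz

This energy equals the ionization energy from the n = 2 state of He⁺.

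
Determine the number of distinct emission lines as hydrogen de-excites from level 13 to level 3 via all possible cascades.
55

The electron can occupy levels n = 3, 4, ..., 13 during de-excitation — that is m = 13 - 3 + 1 = 11 distinct levels.

The number of distinct spectral lines equals the number of ways to choose 2 of these m levels (each pair gives one possible emission transition):

Number of lines = m(m-1)/2 = 11×10/2 = 55

These correspond to all possible transitions between the 11 levels:
13 → 12, 13 → 11, 13 → 10, 13 → 9, 13 → 8, 13 → 7, 13 → 6, 13 → 5...

Each transition produces a photon with a unique energy (and thus wavelength). This count does not depend on Z.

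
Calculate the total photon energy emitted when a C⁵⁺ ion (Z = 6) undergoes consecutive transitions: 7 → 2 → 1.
479.8092 eV

The energy levels of C⁵⁺ are E_n = -13.6057 × 6² / n² eV.

First transition (7 → 2):
ΔE₁ = |E_2 - E_7|
ΔE₁ = |-122.4513000000 - (-9.9960244898)| = 112.4552755 eV

Second transition (2 → 1):
ΔE₂ = |E_1 - E_2|
ΔE₂ = |-489.8052000000 - (-122.4513000000)| = 367.3539000 eV

Total energy released:
E_total = ΔE₁ + ΔE₂ = 112.4552755 + 367.3539000 = 479.8092 eV

Note: This equals the direct transition 7 → 1: 479.8092 eV ✓
Energy is conserved regardless of the path taken.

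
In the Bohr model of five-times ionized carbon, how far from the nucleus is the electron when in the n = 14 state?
1.7286 nm (or 17.2865 Å)

The Bohr radius formula is:
r_n = n² a₀ / Z

where a₀ = 0.0529177 nm is the Bohr radius.

For C⁵⁺ (Z = 6) at n = 14:
r_14 = 14² × 0.0529177 nm / 6
r_14 = 196 × 0.0529177 nm / 6
r_14 = 10.37187 nm / 6
r_14 = 1.7286 nm

The electron orbits at approximately 1.7286 nm from the nucleus.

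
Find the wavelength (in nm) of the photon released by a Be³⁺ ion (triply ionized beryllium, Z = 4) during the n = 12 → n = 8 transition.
656.111 nm

First, find the transition energy using E_n = -13.6057 Z² / n² eV:
E_12 = -13.6057 × 4² / 12² = -1.5117444 eV
E_8 = -13.6057 × 4² / 8² = -3.4014250 eV

Photon energy: |ΔE| = |E_8 - E_12| = 1.8896806 eV

Convert to wavelength using E = hc/λ with hc = 1239.84 eV·nm:
λ = hc/E = 1239.84 eV·nm / 1.8896806 eV
λ = 656.111 nm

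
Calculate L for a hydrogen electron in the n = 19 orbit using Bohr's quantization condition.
2.0037e-33 J·s (or 19ℏ)

In the Bohr model, angular momentum is quantized:
L = nℏ

where ℏ = h/(2π) = 1.054572e-34 J·s

For n = 19:
L = 19 × 1.054572e-34 J·s
L = 2.0037e-33 J·s

This can also be written as L = 19ℏ.
The angular momentum is an integer multiple of the reduced Planck constant.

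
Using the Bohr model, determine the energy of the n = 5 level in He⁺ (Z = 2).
-2.17691 eV

For hydrogen-like ions, the energy levels scale with Z²:
E_n = -13.6057 Z² / n² eV

For He⁺ (Z = 2) at n = 5:
E_5 = -13.6057 × 2² / 5²
E_5 = -13.6057 × 4 / 25
E_5 = -54.4228 / 25
E_5 = -2.17691 eV

The energy is 4 times more negative than hydrogen at the same n due to the stronger nuclear charge.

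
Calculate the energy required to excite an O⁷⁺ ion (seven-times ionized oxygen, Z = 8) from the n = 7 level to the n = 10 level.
9.063 eV

The energy levels of a hydrogen-like atom are E_n = -13.6057 Z² eV / n².

Energy at n = 7: E_7 = -13.6057 × 8² / 7² = -17.770710 eV
Energy at n = 10: E_10 = -13.6057 × 8² / 10² = -8.707648 eV

The excitation energy is the difference:
ΔE = E_10 - E_7
ΔE = -8.707648 - (-17.770710)
ΔE = 9.063 eV

Since this is positive, energy must be absorbed (photon absorption).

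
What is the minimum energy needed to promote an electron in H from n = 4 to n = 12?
0.756 eV

The energy levels of a hydrogen-like atom are E_n = -13.6057 eV / n².

Energy at n = 4: E_4 = -13.6057 / 4² = -0.850356 eV
Energy at n = 12: E_12 = -13.6057 / 12² = -0.094484 eV

The excitation energy is the difference:
ΔE = E_12 - E_4
ΔE = -0.094484 - (-0.850356)
ΔE = 0.756 eV

Since this is positive, energy must be absorbed (photon absorption).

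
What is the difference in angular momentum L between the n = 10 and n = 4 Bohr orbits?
6.327e-34 J·s (or 6ℏ)

In the Bohr model, L_n = nℏ where ℏ = 1.05457e-34 J·s.

L_10 = 10ℏ = 1.05457e-33 J·s
L_4 = 4ℏ = 4.21828e-34 J·s

ΔL = L_10 - L_4 = (10 - 4)ℏ = 6ℏ
ΔL = 6 × 1.05457e-34 J·s = 6.327e-34 J·s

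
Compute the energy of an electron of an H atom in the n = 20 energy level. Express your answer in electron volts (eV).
-0.034014 eV

The energy levels of a hydrogen-like atom are given by:
E_n = -13.6057 eV / n²

For n = 20:
E_20 = -13.6057 eV / 20²
E_20 = -13.6057 eV / 400
E_20 = -0.034014 eV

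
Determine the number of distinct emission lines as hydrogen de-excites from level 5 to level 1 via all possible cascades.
10

The electron can occupy levels n = 1, 2, ..., 5 during de-excitation — that is m = 5 - 1 + 1 = 5 distinct levels.

The number of distinct spectral lines equals the number of ways to choose 2 of these m levels (each pair gives one possible emission transition):

Number of lines = m(m-1)/2 = 5×4/2 = 10

These correspond to all possible transitions between the 5 levels:
5 → 4, 5 → 3, 5 → 2, 5 → 1, 4 → 3, 4 → 2, 4 → 1, 3 → 2...

Each transition produces a photon with a unique energy (and thus wavelength). This count does not depend on Z.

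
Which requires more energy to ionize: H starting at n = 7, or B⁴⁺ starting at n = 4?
B⁴⁺ at n = 4 (E = -21.258906 eV)

Using E_n = -13.6057 Z² / n² eV:

H (Z = 1) at n = 7:
E = -13.6057 × 1² / 7² = -13.6057 × 1 / 49 = -0.277667347 eV

B⁴⁺ (Z = 5) at n = 4:
E = -13.6057 × 5² / 4² = -13.6057 × 25 / 16 = -21.258906250 eV

Since -21.258906250 eV < -0.277667347 eV,
B⁴⁺ at n = 4 is more tightly bound (requires more energy to ionize).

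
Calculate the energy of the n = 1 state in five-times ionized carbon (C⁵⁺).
-489.81 eV

For hydrogen-like ions, the energy levels scale with Z²:
E_n = -13.6057 Z² / n² eV

For C⁵⁺ (Z = 6) at n = 1:
E_1 = -13.6057 × 6² / 1²
E_1 = -13.6057 × 36 / 1
E_1 = -489.8052 / 1
E_1 = -489.81 eV

The energy is 36 times more negative than hydrogen at the same n due to the stronger nuclear charge.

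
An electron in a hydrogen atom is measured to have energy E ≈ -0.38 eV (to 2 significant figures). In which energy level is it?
n = 6

The exact energy levels follow E_n = -13.6057 eV / n².

The measured value (-0.38 eV) is reported to only 2 significant figures, so we must test candidate n values and see which one matches to that precision.

Candidate energies:
  n = 4:  E = -13.6057/4² = -0.85036 eV
  n = 5:  E = -13.6057/5² = -0.54423 eV
  n = 6:  E = -13.6057/6² = -0.37794 eV  ← matches
  n = 7:  E = -13.6057/7² = -0.27767 eV
  n = 8:  E = -13.6057/8² = -0.21259 eV

Checking against the measurement of -0.38 eV (2 sig figs), only n = 6 agrees:
E_6 = -0.37794 eV, which rounds to -0.38 eV ✓

Therefore n = 6.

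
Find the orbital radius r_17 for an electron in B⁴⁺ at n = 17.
3.05864 nm (or 30.58644 Å)

The Bohr radius formula is:
r_n = n² a₀ / Z

where a₀ = 0.05291772 nm is the Bohr radius.

For B⁴⁺ (Z = 5) at n = 17:
r_17 = 17² × 0.05291772 nm / 5
r_17 = 289 × 0.05291772 nm / 5
r_17 = 15.293221 nm / 5
r_17 = 3.05864 nm

The electron orbits at approximately 3.05864 nm from the nucleus.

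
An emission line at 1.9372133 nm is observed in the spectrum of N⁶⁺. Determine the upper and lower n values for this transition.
n = 5 → n = 1

First, find the photon energy from the wavelength (hc = 1239.84 eV·nm):
E = hc/λ = 1239.84 eV·nm / 1.9372133 nm = 640.01212 eV

The energy levels of N⁶⁺ satisfy E_n = -13.6057 × 7² / n² eV, so an emission n_i → n_f releases
ΔE = 13.6057 × 7² × (1/n_f² − 1/n_i²) eV.

Setting ΔE equal to the photon energy:
1/n_f² − 1/n_i² = 640.01212 / (13.6057 × 7²) = 0.95999999

Since 1/n_i² must be positive, we need 1/n_f² > 0.95999999, i.e. n_f ≤ 1. For each allowed n_f, solve n_i = (1/n_f² − 0.95999999)^(−1/2) and check whether it is a whole number:
  n_f = 1: 1/n_i² = 1.00000000 − 0.95999999 = 0.04000001 → n_i = 5.000  → integer, n_i = 5 ✓

Only n_f = 1 gives an integer upper level, n_i = 5.

The transition is from n = 5 to n = 1 (emission).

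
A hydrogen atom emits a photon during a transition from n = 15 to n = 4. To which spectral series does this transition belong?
Brackett series

The spectral series in hydrogen are named based on the final (lower) energy level:
- Lyman series: n_final = 1 (ultraviolet)
- Balmer series: n_final = 2 (visible/near-UV)
- Paschen series: n_final = 3 (infrared)
- Brackett series: n_final = 4 (infrared)
- Pfund series: n_final = 5 (far infrared)

Since this transition ends at n = 4, it belongs to the Brackett series.

For reference, this 15 → 4 line has photon energy
ΔE = 13.6057 eV × (1/4² - 1/15²) = 0.78988647222 eV,
corresponding to wavelength λ = hc/ΔE = 1239.84 eV·nm / 0.78988647222 eV = 1569.64329 nm in the infrared region.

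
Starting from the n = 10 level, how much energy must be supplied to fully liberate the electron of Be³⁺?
2.176912 eV

The ionization energy is the energy needed to remove the electron completely (n → ∞).

For a hydrogen-like ion with Z = 4, E_n = -13.6057 Z² / n² eV.

At n = 10: E_10 = -13.6057 × 4² / 10² = -2.176912000 eV
At n = ∞: E_∞ = 0 eV

Ionization energy = E_∞ - E_10 = 0 - (-2.176912000) = 2.176912000 eV
Ionization energy ≈ 2.176912 eV

This is also called the binding energy of the electron in state n = 10.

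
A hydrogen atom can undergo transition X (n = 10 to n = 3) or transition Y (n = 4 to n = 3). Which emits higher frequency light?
10 → 3

Calculate the energy for each transition:

Transition 10 → 3:
ΔE₁ = |E_3 - E_10| = |-13.6057/3² - (-13.6057/10²)|
ΔE₁ = |-1.511744444 - (-0.136057000)| = 1.375687 eV

Transition 4 → 3:
ΔE₂ = |E_3 - E_4| = |-13.6057/3² - (-13.6057/4²)|
ΔE₂ = |-1.511744444 - (-0.850356250)| = 0.661388 eV

Since 1.375687 eV > 0.661388 eV, the transition 10 → 3 emits the more energetic photon.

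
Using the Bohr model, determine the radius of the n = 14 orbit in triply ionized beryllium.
2.592968 nm (or 25.929683 Å)

The Bohr radius formula is:
r_n = n² a₀ / Z

where a₀ = 0.052917721 nm is the Bohr radius.

For Be³⁺ (Z = 4) at n = 14:
r_14 = 14² × 0.052917721 nm / 4
r_14 = 196 × 0.052917721 nm / 4
r_14 = 10.3718733 nm / 4
r_14 = 2.592968 nm

The electron orbits at approximately 2.592968 nm from the nucleus.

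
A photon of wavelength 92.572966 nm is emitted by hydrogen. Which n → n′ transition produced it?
n = 8 → n = 1

First, find the photon energy from the wavelength (hc = 1239.84 eV·nm):
E = hc/λ = 1239.84 eV·nm / 92.572966 nm = 13.393111 eV

The energy levels of hydrogen satisfy E_n = -13.6057 / n² eV, so an emission n_i → n_f releases
ΔE = 13.6057 × (1/n_f² − 1/n_i²) eV.

Setting ΔE equal to the photon energy:
1/n_f² − 1/n_i² = 13.393111 / 13.6057 = 0.98437500

Since 1/n_i² must be positive, we need 1/n_f² > 0.98437500, i.e. n_f ≤ 1. For each allowed n_f, solve n_i = (1/n_f² − 0.98437500)^(−1/2) and check whether it is a whole number:
  n_f = 1: 1/n_i² = 1.00000000 − 0.98437500 = 0.01562500 → n_i = 8.000  → integer, n_i = 8 ✓

Only n_f = 1 gives an integer upper level, n_i = 8.

The transition is from n = 8 to n = 1 (emission).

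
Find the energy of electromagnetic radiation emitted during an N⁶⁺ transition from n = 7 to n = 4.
28.061756 eV

The energy levels are E_n = -13.6057 Z² eV / n².

Energy at n = 7: E_7 = -13.6057 × 7² / 7² = -13.605700000 eV
Energy at n = 4: E_4 = -13.6057 × 7² / 4² = -41.667456250 eV

For emission (electron falling to lower state), the photon energy is:
E_photon = E_7 - E_4 = |-13.605700000 - (-41.667456250)|
E_photon = 28.061756 eV

This energy is carried away by the emitted photon.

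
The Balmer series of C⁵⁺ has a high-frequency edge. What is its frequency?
2.96e+16 Hz

The series limit corresponds to the transition from n = ∞ to n = 2.
This is the highest energy (shortest wavelength) transition in the Balmer series.

E_∞ = 0 eV
E_2 = -13.6057 × 6² / 2² = -122.45130000 eV

Energy at series limit:
ΔE = E_∞ - E_2 = 0 - (-122.45130000) = 122.45130000 eV
E = 122.45130000 eV × (1.602177 × 10⁻¹⁹ J/eV) = 1.9619e-17 J
f = E/h = 1.9619e-17 J / (6.62607 × 10⁻³⁴ J·s) = 2.96e+16 Hz

This energy equals the ionization energy from the n = 2 state of C⁵⁺.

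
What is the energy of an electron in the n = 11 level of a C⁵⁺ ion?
-4.048 eV

For hydrogen-like ions, the energy levels scale with Z²:
E_n = -13.6057 Z² / n² eV

For C⁵⁺ (Z = 6) at n = 11:
E_11 = -13.6057 × 6² / 11²
E_11 = -13.6057 × 36 / 121
E_11 = -489.8052 / 121
E_11 = -4.048 eV

The energy is 36 times more negative than hydrogen at the same n due to the stronger nuclear charge.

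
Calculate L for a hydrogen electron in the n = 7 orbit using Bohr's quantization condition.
7.38e-34 J·s (or 7ℏ)

In the Bohr model, angular momentum is quantized:
L = nℏ

where ℏ = h/(2π) = 1.0546e-34 J·s

For n = 7:
L = 7 × 1.0546e-34 J·s
L = 7.38e-34 J·s

This can also be written as L = 7ℏ.
The angular momentum is an integer multiple of the reduced Planck constant.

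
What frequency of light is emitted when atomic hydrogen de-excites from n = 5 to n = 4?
7.402e+13 Hz

First, find the transition energy:
E_5 = -13.6057 / 5² = -0.5442280 eV
E_4 = -13.6057 / 4² = -0.8503563 eV
|ΔE| = |E_4 - E_5| = 0.3061283 eV

Convert to Joules: E = 0.3061283 eV × (1.602177 × 10⁻¹⁹ J/eV) = 4.90472e-20 J

Using E = hf:
f = E/h = 4.90472e-20 J / (6.62607 × 10⁻³⁴ J·s)
f = 7.402e+13 Hz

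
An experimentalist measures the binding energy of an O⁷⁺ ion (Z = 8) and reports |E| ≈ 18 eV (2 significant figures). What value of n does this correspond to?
n = 7

The exact energy levels follow E_n = -13.6057 Z² / n² eV with Z = 8.

The measured value (-18 eV) is reported to only 2 significant figures, so we must test candidate n values and see which one matches to that precision.

Candidate energies:
  n = 5:  E = -13.6057 × 8² / 5² = -34.83059 eV
  n = 6:  E = -13.6057 × 8² / 6² = -24.18791 eV
  n = 7:  E = -13.6057 × 8² / 7² = -17.77071 eV  ← matches
  n = 8:  E = -13.6057 × 8² / 8² = -13.60570 eV
  n = 9:  E = -13.6057 × 8² / 9² = -10.75018 eV

Checking against the measurement of -18 eV (2 sig figs), only n = 7 agrees:
E_7 = -17.77071 eV, which rounds to -18 eV ✓

Therefore n = 7.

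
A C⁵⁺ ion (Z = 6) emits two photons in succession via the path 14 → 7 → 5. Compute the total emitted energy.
17.09 eV

The energy levels of C⁵⁺ are E_n = -13.6057 × 6² / n² eV.

First transition (14 → 7):
ΔE₁ = |E_7 - E_14|
ΔE₁ = |-9.99602449 - (-2.49900612)| = 7.49702 eV

Second transition (7 → 5):
ΔE₂ = |E_5 - E_7|
ΔE₂ = |-19.59220800 - (-9.99602449)| = 9.59618 eV

Total energy released:
E_total = ΔE₁ + ΔE₂ = 7.49702 + 9.59618 = 17.09 eV

Note: This equals the direct transition 14 → 5: 17.09 eV ✓
Energy is conserved regardless of the path taken.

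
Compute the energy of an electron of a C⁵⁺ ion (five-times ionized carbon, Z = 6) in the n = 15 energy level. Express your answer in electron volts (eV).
-2.18 eV

The energy levels of a hydrogen-like atom are given by:
E_n = -13.6057 Z² / n² eV  (with Z = 6 for C⁵⁺)

For n = 15:
E_15 = -13.6057 × 6² / 15²
E_15 = -13.6057 × 36 / 225
E_15 = -2.18 eV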